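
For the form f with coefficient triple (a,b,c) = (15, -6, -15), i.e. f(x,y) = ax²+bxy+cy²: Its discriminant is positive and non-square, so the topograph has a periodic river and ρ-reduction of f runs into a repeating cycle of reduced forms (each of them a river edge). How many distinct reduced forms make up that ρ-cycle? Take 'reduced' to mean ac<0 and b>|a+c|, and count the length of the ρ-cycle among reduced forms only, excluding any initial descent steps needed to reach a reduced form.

D = 936, ⌊√D⌋ = 30
descent: ρ → (-15,6,15)  [lands on river]
river: ρ → (15,24,-6)
river: ρ → (-6,24,15)
river: ρ → (15,6,-15)
river: ρ → (-15,24,6)
river: ρ → (6,24,-15)
ρ-cycle length = 6 (tail of 1 descent step not counted)

6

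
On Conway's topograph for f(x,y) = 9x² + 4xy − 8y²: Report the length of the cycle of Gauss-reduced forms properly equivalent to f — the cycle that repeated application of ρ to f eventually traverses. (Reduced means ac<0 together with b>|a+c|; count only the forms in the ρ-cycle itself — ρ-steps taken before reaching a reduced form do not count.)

D = 304, ⌊√D⌋ = 17
river: ρ → (-8,12,5)
river: ρ → (5,8,-12)
river: ρ → (-12,16,1)
river: ρ → (1,16,-12)
river: ρ → (-12,8,5)
river: ρ → (5,12,-8)
river: ρ → (-8,4,9)
river: ρ → (9,14,-3)
river: ρ → (-3,16,4)
river: ρ → (4,16,-3)
river: ρ → (-3,14,9)
river: ρ → (9,4,-8)
ρ-cycle length = 12 (tail of 0 descent steps not counted)

12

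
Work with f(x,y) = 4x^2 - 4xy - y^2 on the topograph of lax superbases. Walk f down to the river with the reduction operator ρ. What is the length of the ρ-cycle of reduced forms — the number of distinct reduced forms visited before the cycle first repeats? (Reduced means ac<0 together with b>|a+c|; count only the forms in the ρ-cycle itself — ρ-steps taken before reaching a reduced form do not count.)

D = 32, ⌊√D⌋ = 5
descent: ρ → (-1,4,4)  [lands on river]
river: ρ → (4,4,-1)
ρ-cycle length = 2 (tail of 1 descent step not counted)

2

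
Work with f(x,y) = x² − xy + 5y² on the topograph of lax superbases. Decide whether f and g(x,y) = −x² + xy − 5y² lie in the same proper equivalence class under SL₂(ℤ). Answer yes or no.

D₁ = -19, D₂ = -19
f: translate: b→1 (≡-1 mod 2), so (1,-1,5)→(1,1,5)
f: reduced (well bottom): (1,1,5) with a≤c, −a<b≤a
g is negative-definite; reduce −g:
−g: translate: b→1 (≡-1 mod 2), so (1,-1,5)→(1,1,5)
−g: reduced (well bottom): (1,1,5) with a≤c, −a<b≤a
flip sign back: reduced form of g is (-1,-1,-5)
reduced forms (1, 1, 5) vs (-1, -1, -5) ⇒ inequivalent

no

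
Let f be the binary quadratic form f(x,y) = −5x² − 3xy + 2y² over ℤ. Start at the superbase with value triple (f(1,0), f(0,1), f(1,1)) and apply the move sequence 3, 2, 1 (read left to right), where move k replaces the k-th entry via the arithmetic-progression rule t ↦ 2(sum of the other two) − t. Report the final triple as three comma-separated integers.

start (-5,2,-6) = (f(1,0),f(0,1),f(1,1))
replace slot 3: 2·((-5)+2) − (-6) = 0 → (-5,2,0)
replace slot 2: 2·((-5)+0) − 2 = -12 → (-5,-12,0)
replace slot 1: 2·((-12)+0) − (-5) = -19 → (-19,-12,0)

-19,-12,0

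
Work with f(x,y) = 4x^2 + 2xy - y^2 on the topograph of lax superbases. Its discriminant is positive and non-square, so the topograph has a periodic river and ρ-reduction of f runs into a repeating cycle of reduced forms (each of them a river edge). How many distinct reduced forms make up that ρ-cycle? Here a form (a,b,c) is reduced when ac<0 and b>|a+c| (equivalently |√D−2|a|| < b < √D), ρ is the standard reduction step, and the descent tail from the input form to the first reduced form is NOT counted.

D = 20, ⌊√D⌋ = 4
descent: ρ → (-1,4,1)  [lands on river]
river: ρ → (1,4,-1)
ρ-cycle length = 2 (tail of 1 descent step not counted)

2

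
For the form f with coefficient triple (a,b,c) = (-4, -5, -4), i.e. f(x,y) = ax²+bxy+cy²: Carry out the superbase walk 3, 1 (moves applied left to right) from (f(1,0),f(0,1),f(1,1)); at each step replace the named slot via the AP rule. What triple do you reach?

start (-4,-4,-13) = (f(1,0),f(0,1),f(1,1))
replace slot 3: 2·((-4)+(-4)) − (-13) = -3 → (-4,-4,-3)
replace slot 1: 2·((-4)+(-3)) − (-4) = -10 → (-10,-4,-3)

-10,-4,-3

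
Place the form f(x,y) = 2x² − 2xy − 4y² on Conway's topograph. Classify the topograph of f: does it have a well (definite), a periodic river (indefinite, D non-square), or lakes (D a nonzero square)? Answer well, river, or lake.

D = b²−4ac = (-2)² − 4·2·(-4) = 36
D = 6² is a perfect square ⇒ form factors over ℤ ⇒ lakes

lake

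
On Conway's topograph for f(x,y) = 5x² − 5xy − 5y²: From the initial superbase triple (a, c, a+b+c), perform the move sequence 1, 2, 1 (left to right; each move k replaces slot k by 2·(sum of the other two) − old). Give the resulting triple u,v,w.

start (5,-5,-5) = (f(1,0),f(0,1),f(1,1))
replace slot 1: 2·((-5)+(-5)) − 5 = -25 → (-25,-5,-5)
replace slot 2: 2·((-25)+(-5)) − (-5) = -55 → (-25,-55,-5)
replace slot 1: 2·((-55)+(-5)) − (-25) = -95 → (-95,-55,-5)

-95,-55,-5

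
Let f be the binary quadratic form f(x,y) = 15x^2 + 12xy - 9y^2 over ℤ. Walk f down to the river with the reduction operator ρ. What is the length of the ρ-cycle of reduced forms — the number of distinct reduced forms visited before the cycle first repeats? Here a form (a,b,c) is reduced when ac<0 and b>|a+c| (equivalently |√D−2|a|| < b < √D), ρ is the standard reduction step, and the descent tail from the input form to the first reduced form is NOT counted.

D = 684, ⌊√D⌋ = 26
river: ρ → (-9,24,3)
river: ρ → (3,24,-9)
river: ρ → (-9,12,15)
river: ρ → (15,18,-6)
river: ρ → (-6,18,15)
river: ρ → (15,12,-9)
ρ-cycle length = 6 (tail of 0 descent steps not counted)

6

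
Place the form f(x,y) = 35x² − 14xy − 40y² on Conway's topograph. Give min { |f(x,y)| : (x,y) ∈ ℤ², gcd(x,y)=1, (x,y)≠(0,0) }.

descent: ρ → (-40,14,35)  [lands on river]
river: ρ → (35,56,-19)
river: ρ → (-19,58,32)
river: ρ → (32,70,-7)
river: ρ → (-7,70,32)
river: ρ → (32,58,-19)
river: ρ → (-19,56,35)
river: ρ → (35,14,-40)
river: ρ → (-40,66,9)
river: ρ → (9,60,-61)
river: ρ → (-61,62,8)
river: ρ → (8,66,-45)
river: ρ → (-45,24,29)
river: ρ → (29,34,-40)
river: ρ → (-40,46,23)
river: ρ → (23,46,-40)
river: ρ → (-40,34,29)
river: ρ → (29,24,-45)
river: ρ → (-45,66,8)
river: ρ → (8,62,-61)
river: ρ → (-61,60,9)
river: ρ → (9,66,-40)
closes: descent 1, river 22
min |a| on river = 7

7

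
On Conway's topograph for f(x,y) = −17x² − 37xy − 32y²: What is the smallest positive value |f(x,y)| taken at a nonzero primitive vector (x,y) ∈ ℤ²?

translate: b→3 (≡37 mod 34), so (17,37,32)→(17,3,12)
flip: (17,3,12)→(12,-3,17)
reduced (well bottom): (12,-3,17) with a≤c, −a<b≤a
well minimum |f| = |-12| = 12 (negative-definite)

12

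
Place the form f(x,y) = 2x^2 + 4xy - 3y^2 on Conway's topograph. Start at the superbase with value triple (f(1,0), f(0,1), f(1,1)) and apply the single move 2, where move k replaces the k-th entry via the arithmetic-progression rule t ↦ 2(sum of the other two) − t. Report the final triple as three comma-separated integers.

start (2,-3,3) = (f(1,0),f(0,1),f(1,1))
replace slot 2: 2·(2+3) − (-3) = 13 → (2,13,3)

2,13,3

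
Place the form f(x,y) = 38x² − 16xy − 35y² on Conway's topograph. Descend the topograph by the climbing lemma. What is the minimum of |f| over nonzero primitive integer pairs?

descent: ρ → (-35,16,38)  [lands on river]
river: ρ → (38,60,-13)
river: ρ → (-13,70,13)
river: ρ → (13,60,-38)
river: ρ → (-38,16,35)
river: ρ → (35,54,-19)
river: ρ → (-19,60,26)
river: ρ → (26,44,-35)
river: ρ → (-35,26,35)
river: ρ → (35,44,-26)
river: ρ → (-26,60,19)
river: ρ → (19,54,-35)
closes: descent 1, river 12
min |a| on river = 13

13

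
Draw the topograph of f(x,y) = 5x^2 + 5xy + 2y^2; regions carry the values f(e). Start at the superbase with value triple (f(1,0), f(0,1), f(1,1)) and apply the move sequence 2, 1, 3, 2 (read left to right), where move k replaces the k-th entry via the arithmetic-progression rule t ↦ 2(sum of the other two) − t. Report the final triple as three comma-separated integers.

start (5,2,12) = (f(1,0),f(0,1),f(1,1))
replace slot 2: 2·(5+12) − 2 = 32 → (5,32,12)
replace slot 1: 2·(32+12) − 5 = 83 → (83,32,12)
replace slot 3: 2·(83+32) − 12 = 218 → (83,32,218)
replace slot 2: 2·(83+218) − 32 = 570 → (83,570,218)

83,570,218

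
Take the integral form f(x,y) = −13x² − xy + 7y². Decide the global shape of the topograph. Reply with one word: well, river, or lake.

D = b²−4ac = (-1)² − 4·(-13)·7 = 365
D > 0 non-square ⇒ indefinite ⇒ periodic river

river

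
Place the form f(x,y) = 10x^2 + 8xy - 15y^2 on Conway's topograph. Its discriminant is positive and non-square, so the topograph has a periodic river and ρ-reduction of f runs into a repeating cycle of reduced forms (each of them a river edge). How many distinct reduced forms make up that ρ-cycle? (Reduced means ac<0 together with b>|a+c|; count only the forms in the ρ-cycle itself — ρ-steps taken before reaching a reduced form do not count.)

D = 664, ⌊√D⌋ = 25
river: ρ → (-15,22,3)
river: ρ → (3,20,-22)
river: ρ → (-22,24,1)
river: ρ → (1,24,-22)
river: ρ → (-22,20,3)
river: ρ → (3,22,-15)
river: ρ → (-15,8,10)
river: ρ → (10,12,-13)
river: ρ → (-13,14,9)
river: ρ → (9,22,-5)
river: ρ → (-5,18,17)
river: ρ → (17,16,-6)
river: ρ → (-6,20,11)
river: ρ → (11,24,-2)
river: ρ → (-2,24,11)
river: ρ → (11,20,-6)
river: ρ → (-6,16,17)
river: ρ → (17,18,-5)
river: ρ → (-5,22,9)
river: ρ → (9,14,-13)
river: ρ → (-13,12,10)
river: ρ → (10,8,-15)
ρ-cycle length = 22 (tail of 0 descent steps not counted)

22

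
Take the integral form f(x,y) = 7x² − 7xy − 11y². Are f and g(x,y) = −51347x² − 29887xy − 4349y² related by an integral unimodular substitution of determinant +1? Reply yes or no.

D₁ = 357, D₂ = 357
river cycle of f (length 4): (-11, 7, 7), (7, 7, -11), (-11, 15, 3), (3, 15, -11)
river cycle of g (length 4): (-11, 7, 7), (7, 7, -11), (-11, 15, 3), (3, 15, -11)
cycles coincide ⇒ equivalent

yes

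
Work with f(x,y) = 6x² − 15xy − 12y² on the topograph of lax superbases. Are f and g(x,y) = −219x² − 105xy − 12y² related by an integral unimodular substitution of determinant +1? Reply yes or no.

D₁ = 513, D₂ = 513
river cycle of f (length 6): (-12, 15, 6), (6, 21, -3), (-3, 21, 6), (6, 15, -12), (-12, 9, 9), (9, 9, -12)
river cycle of g (length 6): (-12, 9, 9), (9, 9, -12), (-12, 15, 6), (6, 21, -3), (-3, 21, 6), (6, 15, -12)
cycles coincide ⇒ equivalent

yes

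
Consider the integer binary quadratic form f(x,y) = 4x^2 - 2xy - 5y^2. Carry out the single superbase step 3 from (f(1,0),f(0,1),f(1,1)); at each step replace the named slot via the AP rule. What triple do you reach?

start (4,-5,-3) = (f(1,0),f(0,1),f(1,1))
replace slot 3: 2·(4+(-5)) − (-3) = 1 → (4,-5,1)

4,-5,1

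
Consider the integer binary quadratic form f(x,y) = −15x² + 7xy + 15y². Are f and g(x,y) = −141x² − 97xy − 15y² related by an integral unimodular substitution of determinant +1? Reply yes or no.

D₁ = 949, D₂ = 949
river cycle of f (length 26): (15, 23, -7), (-7, 19, 21), (21, 23, -5), (-5, 27, 11), (11, 17, -15), (-15, 13, 13), (13, 13, -15), (-15, 17, 11), (11, 27, -5), (-5, 23, 21), … (16 more)
river cycle of g (length 26): (-15, 7, 15), (15, 23, -7), (-7, 19, 21), (21, 23, -5), (-5, 27, 11), (11, 17, -15), (-15, 13, 13), (13, 13, -15), (-15, 17, 11), (11, 27, -5), … (16 more)
cycles coincide ⇒ equivalent

yes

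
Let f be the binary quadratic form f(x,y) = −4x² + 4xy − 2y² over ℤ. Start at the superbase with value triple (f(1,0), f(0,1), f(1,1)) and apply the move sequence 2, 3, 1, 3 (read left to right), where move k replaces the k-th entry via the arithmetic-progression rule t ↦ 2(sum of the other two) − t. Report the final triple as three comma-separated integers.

start (-4,-2,-2) = (f(1,0),f(0,1),f(1,1))
replace slot 2: 2·((-4)+(-2)) − (-2) = -10 → (-4,-10,-2)
replace slot 3: 2·((-4)+(-10)) − (-2) = -26 → (-4,-10,-26)
replace slot 1: 2·((-10)+(-26)) − (-4) = -68 → (-68,-10,-26)
replace slot 3: 2·((-68)+(-10)) − (-26) = -130 → (-68,-10,-130)

-68,-10,-130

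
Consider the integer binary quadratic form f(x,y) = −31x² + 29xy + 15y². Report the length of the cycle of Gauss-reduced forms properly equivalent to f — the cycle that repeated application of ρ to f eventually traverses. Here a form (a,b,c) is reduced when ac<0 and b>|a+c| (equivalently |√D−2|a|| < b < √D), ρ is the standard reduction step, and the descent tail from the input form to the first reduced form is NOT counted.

D = 2701, ⌊√D⌋ = 51
river: ρ → (15,31,-29)
river: ρ → (-29,27,17)
river: ρ → (17,41,-15)
river: ρ → (-15,49,5)
river: ρ → (5,51,-5)
river: ρ → (-5,49,15)
river: ρ → (15,41,-17)
river: ρ → (-17,27,29)
river: ρ → (29,31,-15)
river: ρ → (-15,29,31)
river: ρ → (31,33,-13)
river: ρ → (-13,45,13)
river: ρ → (13,33,-31)
river: ρ → (-31,29,15)
ρ-cycle length = 14 (tail of 0 descent steps not counted)

14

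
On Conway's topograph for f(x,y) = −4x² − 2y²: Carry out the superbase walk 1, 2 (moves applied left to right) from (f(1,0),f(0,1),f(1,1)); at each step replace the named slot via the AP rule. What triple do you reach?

start (-4,-2,-6) = (f(1,0),f(0,1),f(1,1))
replace slot 1: 2·((-2)+(-6)) − (-4) = -12 → (-12,-2,-6)
replace slot 2: 2·((-12)+(-6)) − (-2) = -34 → (-12,-34,-6)

-12,-34,-6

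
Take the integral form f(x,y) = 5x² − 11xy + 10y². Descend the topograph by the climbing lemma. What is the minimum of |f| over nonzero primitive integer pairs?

translate: b→-1 (≡-11 mod 10), so (5,-11,10)→(5,-1,4)
flip: (5,-1,4)→(4,1,5)
reduced (well bottom): (4,1,5) with a≤c, −a<b≤a
well minimum = a = 4

4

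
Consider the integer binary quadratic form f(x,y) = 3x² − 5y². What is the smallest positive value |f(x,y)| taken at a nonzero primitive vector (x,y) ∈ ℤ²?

descent: ρ → (-5,0,3)
descent: ρ → (3,6,-2)  [lands on river]
river: ρ → (-2,6,3)
closes: descent 2, river 2
min |a| on river = 2

2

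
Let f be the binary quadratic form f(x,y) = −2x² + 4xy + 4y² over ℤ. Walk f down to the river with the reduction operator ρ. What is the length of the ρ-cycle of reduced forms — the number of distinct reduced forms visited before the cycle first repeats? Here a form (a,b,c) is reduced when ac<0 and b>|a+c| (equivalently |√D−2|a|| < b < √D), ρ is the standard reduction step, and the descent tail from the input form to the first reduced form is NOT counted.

D = 48, ⌊√D⌋ = 6
river: ρ → (4,4,-2)
river: ρ → (-2,4,4)
ρ-cycle length = 2 (tail of 0 descent steps not counted)

2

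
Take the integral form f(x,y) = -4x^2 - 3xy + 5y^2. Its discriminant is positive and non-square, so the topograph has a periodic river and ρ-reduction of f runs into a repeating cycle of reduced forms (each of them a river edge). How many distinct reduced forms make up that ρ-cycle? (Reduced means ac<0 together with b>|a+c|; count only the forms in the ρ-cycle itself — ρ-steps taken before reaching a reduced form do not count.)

D = 89, ⌊√D⌋ = 9
descent: ρ → (5,3,-4)  [lands on river]
river: ρ → (-4,5,4)
river: ρ → (4,3,-5)
river: ρ → (-5,7,2)
river: ρ → (2,9,-1)
river: ρ → (-1,9,2)
river: ρ → (2,7,-5)
river: ρ → (-5,3,4)
river: ρ → (4,5,-4)
river: ρ → (-4,3,5)
river: ρ → (5,7,-2)
river: ρ → (-2,9,1)
river: ρ → (1,9,-2)
river: ρ → (-2,7,5)
ρ-cycle length = 14 (tail of 1 descent step not counted)

14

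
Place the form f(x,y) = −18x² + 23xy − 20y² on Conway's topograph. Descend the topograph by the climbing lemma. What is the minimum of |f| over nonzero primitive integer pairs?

translate: b→13 (≡-23 mod 36), so (18,-23,20)→(18,13,15)
flip: (18,13,15)→(15,-13,18)
reduced (well bottom): (15,-13,18) with a≤c, −a<b≤a
well minimum |f| = |-15| = 15 (negative-definite)

15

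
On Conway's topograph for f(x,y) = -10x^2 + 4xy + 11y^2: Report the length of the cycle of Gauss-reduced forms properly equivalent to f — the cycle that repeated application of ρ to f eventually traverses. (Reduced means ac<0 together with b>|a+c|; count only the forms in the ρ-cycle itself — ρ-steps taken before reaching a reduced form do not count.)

D = 456, ⌊√D⌋ = 21
river: ρ → (11,18,-3)
river: ρ → (-3,18,11)
river: ρ → (11,4,-10)
river: ρ → (-10,16,5)
river: ρ → (5,14,-13)
river: ρ → (-13,12,6)
river: ρ → (6,12,-13)
river: ρ → (-13,14,5)
river: ρ → (5,16,-10)
river: ρ → (-10,4,11)
ρ-cycle length = 10 (tail of 0 descent steps not counted)

10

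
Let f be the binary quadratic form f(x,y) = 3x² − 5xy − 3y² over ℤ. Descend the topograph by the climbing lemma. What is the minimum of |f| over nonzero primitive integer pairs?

descent: ρ → (-3,5,3)  [lands on river]
river: ρ → (3,7,-1)
river: ρ → (-1,7,3)
river: ρ → (3,5,-3)
river: ρ → (-3,7,1)
river: ρ → (1,7,-3)
closes: descent 1, river 6
min |a| on river = 1

1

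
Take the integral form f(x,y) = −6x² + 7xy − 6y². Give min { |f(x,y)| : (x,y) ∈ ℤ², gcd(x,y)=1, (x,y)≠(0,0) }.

translate: b→5 (≡-7 mod 12), so (6,-7,6)→(6,5,5)
flip: (6,5,5)→(5,-5,6)
translate: b→5 (≡-5 mod 10), so (5,-5,6)→(5,5,6)
reduced (well bottom): (5,5,6) with a≤c, −a<b≤a
well minimum |f| = |-5| = 5 (negative-definite)

5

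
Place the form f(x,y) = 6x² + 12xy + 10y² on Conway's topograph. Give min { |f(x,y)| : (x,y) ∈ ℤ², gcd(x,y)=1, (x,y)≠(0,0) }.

translate: b→0 (≡12 mod 12), so (6,12,10)→(6,0,4)
flip: (6,0,4)→(4,0,6)
reduced (well bottom): (4,0,6) with a≤c, −a<b≤a
well minimum = a = 4

4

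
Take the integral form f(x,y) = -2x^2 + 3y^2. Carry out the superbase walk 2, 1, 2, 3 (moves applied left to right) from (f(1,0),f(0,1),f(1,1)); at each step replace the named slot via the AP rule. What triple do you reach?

start (-2,3,1) = (f(1,0),f(0,1),f(1,1))
replace slot 2: 2·((-2)+1) − 3 = -5 → (-2,-5,1)
replace slot 1: 2·((-5)+1) − (-2) = -6 → (-6,-5,1)
replace slot 2: 2·((-6)+1) − (-5) = -5 → (-6,-5,1)
replace slot 3: 2·((-6)+(-5)) − 1 = -23 → (-6,-5,-23)

-6,-5,-23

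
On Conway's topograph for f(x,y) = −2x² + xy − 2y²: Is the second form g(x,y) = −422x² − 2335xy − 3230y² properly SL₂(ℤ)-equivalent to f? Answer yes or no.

D₁ = -15, D₂ = -15
f is negative-definite; reduce −f:
−f: flip: (2,-1,2)→(2,1,2)
−f: reduced (well bottom): (2,1,2) with a≤c, −a<b≤a
flip sign back: reduced form of f is (-2,-1,-2)
g is negative-definite; reduce −g:
−g: translate: b→-197 (≡2335 mod 844), so (422,2335,3230)→(422,-197,23)
−g: flip: (422,-197,23)→(23,197,422)
−g: translate: b→13 (≡197 mod 46), so (23,197,422)→(23,13,2)
−g: flip: (23,13,2)→(2,-13,23)
−g: translate: b→-1 (≡-13 mod 4), so (2,-13,23)→(2,-1,2)
−g: flip: (2,-1,2)→(2,1,2)
−g: reduced (well bottom): (2,1,2) with a≤c, −a<b≤a
flip sign back: reduced form of g is (-2,-1,-2)
reduced forms (-2, -1, -2) vs (-2, -1, -2) ⇒ equivalent

yes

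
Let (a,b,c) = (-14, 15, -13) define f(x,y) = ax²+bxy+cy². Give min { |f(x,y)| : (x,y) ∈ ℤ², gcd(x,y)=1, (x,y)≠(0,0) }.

translate: b→13 (≡-15 mod 28), so (14,-15,13)→(14,13,12)
flip: (14,13,12)→(12,-13,14)
translate: b→11 (≡-13 mod 24), so (12,-13,14)→(12,11,13)
reduced (well bottom): (12,11,13) with a≤c, −a<b≤a
well minimum |f| = |-12| = 12 (negative-definite)

12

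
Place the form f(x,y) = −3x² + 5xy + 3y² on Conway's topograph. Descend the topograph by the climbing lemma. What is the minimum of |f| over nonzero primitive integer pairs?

river: ρ → (3,7,-1)
river: ρ → (-1,7,3)
river: ρ → (3,5,-3)
river: ρ → (-3,7,1)
river: ρ → (1,7,-3)
river: ρ → (-3,5,3)
closes: descent 0, river 6
min |a| on river = 1

1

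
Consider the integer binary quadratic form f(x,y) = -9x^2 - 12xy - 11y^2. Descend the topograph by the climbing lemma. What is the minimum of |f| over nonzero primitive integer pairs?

translate: b→-6 (≡12 mod 18), so (9,12,11)→(9,-6,8)
flip: (9,-6,8)→(8,6,9)
reduced (well bottom): (8,6,9) with a≤c, −a<b≤a
well minimum |f| = |-8| = 8 (negative-definite)

8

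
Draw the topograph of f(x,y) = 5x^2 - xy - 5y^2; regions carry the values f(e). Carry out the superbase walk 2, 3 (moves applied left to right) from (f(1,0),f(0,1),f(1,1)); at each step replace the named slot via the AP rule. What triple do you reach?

start (5,-5,-1) = (f(1,0),f(0,1),f(1,1))
replace slot 2: 2·(5+(-1)) − (-5) = 13 → (5,13,-1)
replace slot 3: 2·(5+13) − (-1) = 37 → (5,13,37)

5,13,37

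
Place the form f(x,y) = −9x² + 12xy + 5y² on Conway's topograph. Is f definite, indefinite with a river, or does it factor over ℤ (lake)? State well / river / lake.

D = b²−4ac = 12² − 4·(-9)·5 = 324
D = 18² is a perfect square ⇒ form factors over ℤ ⇒ lakes

lake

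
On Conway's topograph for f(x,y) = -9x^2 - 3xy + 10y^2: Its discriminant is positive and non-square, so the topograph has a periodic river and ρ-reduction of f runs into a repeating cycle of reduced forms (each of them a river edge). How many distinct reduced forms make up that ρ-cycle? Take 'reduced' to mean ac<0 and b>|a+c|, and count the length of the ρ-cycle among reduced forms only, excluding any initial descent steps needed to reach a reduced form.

D = 369, ⌊√D⌋ = 19
descent: ρ → (10,3,-9)  [lands on river]
river: ρ → (-9,15,4)
river: ρ → (4,17,-5)
river: ρ → (-5,13,10)
river: ρ → (10,7,-8)
river: ρ → (-8,9,9)
river: ρ → (9,9,-8)
river: ρ → (-8,7,10)
river: ρ → (10,13,-5)
river: ρ → (-5,17,4)
river: ρ → (4,15,-9)
river: ρ → (-9,3,10)
river: ρ → (10,17,-2)
river: ρ → (-2,19,1)
river: ρ → (1,19,-2)
river: ρ → (-2,17,10)
ρ-cycle length = 16 (tail of 1 descent step not counted)

16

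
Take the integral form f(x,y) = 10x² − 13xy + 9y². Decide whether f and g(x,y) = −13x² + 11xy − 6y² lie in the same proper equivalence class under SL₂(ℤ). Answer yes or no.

D₁ = -191, D₂ = -191
f: translate: b→7 (≡-13 mod 20), so (10,-13,9)→(10,7,6)
f: flip: (10,7,6)→(6,-7,10)
f: translate: b→5 (≡-7 mod 12), so (6,-7,10)→(6,5,9)
f: reduced (well bottom): (6,5,9) with a≤c, −a<b≤a
g is negative-definite; reduce −g:
−g: flip: (13,-11,6)→(6,11,13)
−g: translate: b→-1 (≡11 mod 12), so (6,11,13)→(6,-1,8)
−g: reduced (well bottom): (6,-1,8) with a≤c, −a<b≤a
flip sign back: reduced form of g is (-6,1,-8)
reduced forms (6, 5, 9) vs (-6, 1, -8) ⇒ inequivalent

no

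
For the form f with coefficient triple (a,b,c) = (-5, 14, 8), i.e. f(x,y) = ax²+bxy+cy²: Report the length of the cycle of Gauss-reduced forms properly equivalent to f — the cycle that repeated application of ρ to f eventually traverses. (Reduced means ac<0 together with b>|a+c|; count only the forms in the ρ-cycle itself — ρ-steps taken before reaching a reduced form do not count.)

D = 356, ⌊√D⌋ = 18
river: ρ → (8,18,-1)
river: ρ → (-1,18,8)
river: ρ → (8,14,-5)
river: ρ → (-5,16,5)
river: ρ → (5,14,-8)
river: ρ → (-8,18,1)
river: ρ → (1,18,-8)
river: ρ → (-8,14,5)
river: ρ → (5,16,-5)
river: ρ → (-5,14,8)
ρ-cycle length = 10 (tail of 0 descent steps not counted)

10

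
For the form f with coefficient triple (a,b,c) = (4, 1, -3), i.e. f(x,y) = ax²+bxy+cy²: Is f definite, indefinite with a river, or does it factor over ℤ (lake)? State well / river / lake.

D = b²−4ac = 1² − 4·4·(-3) = 49
D = 7² is a perfect square ⇒ form factors over ℤ ⇒ lakes

lake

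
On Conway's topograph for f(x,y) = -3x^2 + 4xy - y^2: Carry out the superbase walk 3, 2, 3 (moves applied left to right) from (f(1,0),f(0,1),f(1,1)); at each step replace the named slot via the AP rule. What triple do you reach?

start (-3,-1,0) = (f(1,0),f(0,1),f(1,1))
replace slot 3: 2·((-3)+(-1)) − 0 = -8 → (-3,-1,-8)
replace slot 2: 2·((-3)+(-8)) − (-1) = -21 → (-3,-21,-8)
replace slot 3: 2·((-3)+(-21)) − (-8) = -40 → (-3,-21,-40)

-3,-21,-40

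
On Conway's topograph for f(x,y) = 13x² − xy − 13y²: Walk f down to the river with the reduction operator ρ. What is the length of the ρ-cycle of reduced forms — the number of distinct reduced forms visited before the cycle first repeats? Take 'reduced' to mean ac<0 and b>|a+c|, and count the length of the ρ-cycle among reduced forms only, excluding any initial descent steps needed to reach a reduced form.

D = 677, ⌊√D⌋ = 26
descent: ρ → (-13,1,13)  [lands on river]
river: ρ → (13,25,-1)
river: ρ → (-1,25,13)
river: ρ → (13,1,-13)
river: ρ → (-13,25,1)
river: ρ → (1,25,-13)
ρ-cycle length = 6 (tail of 1 descent step not counted)

6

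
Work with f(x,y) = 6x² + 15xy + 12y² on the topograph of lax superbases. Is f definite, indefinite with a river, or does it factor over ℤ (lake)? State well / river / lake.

D = b²−4ac = 15² − 4·6·12 = -63
D < 0 ⇒ definite ⇒ every region one sign ⇒ single well

well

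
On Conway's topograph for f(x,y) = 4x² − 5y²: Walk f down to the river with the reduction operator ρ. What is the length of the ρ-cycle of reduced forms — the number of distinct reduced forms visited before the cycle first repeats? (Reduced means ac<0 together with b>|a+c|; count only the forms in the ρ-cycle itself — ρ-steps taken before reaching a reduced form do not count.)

D = 80, ⌊√D⌋ = 8
descent: ρ → (-5,0,4)
descent: ρ → (4,8,-1)  [lands on river]
river: ρ → (-1,8,4)
ρ-cycle length = 2 (tail of 2 descent steps not counted)

2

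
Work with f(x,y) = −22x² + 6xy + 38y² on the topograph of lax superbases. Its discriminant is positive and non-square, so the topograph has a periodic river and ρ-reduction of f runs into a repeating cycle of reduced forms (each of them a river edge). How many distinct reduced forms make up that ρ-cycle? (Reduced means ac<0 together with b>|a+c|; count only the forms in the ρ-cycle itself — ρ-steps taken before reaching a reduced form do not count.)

D = 3380, ⌊√D⌋ = 58
descent: ρ → (38,-6,-22)
descent: ρ → (-22,50,10)  [lands on river]
river: ρ → (10,50,-22)
river: ρ → (-22,38,22)
river: ρ → (22,50,-10)
river: ρ → (-10,50,22)
river: ρ → (22,38,-22)
ρ-cycle length = 6 (tail of 2 descent steps not counted)

6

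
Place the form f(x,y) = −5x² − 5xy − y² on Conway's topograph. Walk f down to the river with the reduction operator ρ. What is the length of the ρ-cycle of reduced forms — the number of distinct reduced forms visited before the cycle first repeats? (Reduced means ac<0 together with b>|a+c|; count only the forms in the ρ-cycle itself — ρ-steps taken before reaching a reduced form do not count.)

D = 5, ⌊√D⌋ = 2
descent: ρ → (-1,1,1)  [lands on river]
river: ρ → (1,1,-1)
ρ-cycle length = 2 (tail of 1 descent step not counted)

2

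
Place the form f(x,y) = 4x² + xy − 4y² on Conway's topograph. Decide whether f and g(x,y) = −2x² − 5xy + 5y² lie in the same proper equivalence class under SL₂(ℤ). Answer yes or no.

D₁ = 65, D₂ = 65
river cycle of f (length 6): (-4, 7, 1), (1, 7, -4), (-4, 1, 4), (4, 7, -1), (-1, 7, 4), (4, 1, -4)
river cycle of g (length 6): (5, 5, -2), (-2, 7, 2), (2, 5, -5), (-5, 5, 2), (2, 7, -2), (-2, 5, 5)
cycles differ ⇒ inequivalent

no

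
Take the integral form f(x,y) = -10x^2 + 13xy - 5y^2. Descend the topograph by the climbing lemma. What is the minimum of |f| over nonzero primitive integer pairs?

translate: b→7 (≡-13 mod 20), so (10,-13,5)→(10,7,2)
flip: (10,7,2)→(2,-7,10)
translate: b→1 (≡-7 mod 4), so (2,-7,10)→(2,1,4)
reduced (well bottom): (2,1,4) with a≤c, −a<b≤a
well minimum |f| = |-2| = 2 (negative-definite)

2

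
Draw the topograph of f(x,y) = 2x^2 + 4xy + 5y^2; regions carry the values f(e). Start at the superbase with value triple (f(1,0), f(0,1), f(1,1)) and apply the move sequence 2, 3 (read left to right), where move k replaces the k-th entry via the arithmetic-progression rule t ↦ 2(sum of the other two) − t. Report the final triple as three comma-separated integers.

start (2,5,11) = (f(1,0),f(0,1),f(1,1))
replace slot 2: 2·(2+11) − 5 = 21 → (2,21,11)
replace slot 3: 2·(2+21) − 11 = 35 → (2,21,35)

2,21,35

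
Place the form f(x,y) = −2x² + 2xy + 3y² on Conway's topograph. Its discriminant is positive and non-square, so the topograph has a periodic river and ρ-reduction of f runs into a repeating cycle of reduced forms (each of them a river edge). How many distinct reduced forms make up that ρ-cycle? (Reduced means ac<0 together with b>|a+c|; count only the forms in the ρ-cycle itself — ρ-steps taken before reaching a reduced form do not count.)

D = 28, ⌊√D⌋ = 5
river: ρ → (3,4,-1)
river: ρ → (-1,4,3)
river: ρ → (3,2,-2)
river: ρ → (-2,2,3)
ρ-cycle length = 4 (tail of 0 descent steps not counted)

4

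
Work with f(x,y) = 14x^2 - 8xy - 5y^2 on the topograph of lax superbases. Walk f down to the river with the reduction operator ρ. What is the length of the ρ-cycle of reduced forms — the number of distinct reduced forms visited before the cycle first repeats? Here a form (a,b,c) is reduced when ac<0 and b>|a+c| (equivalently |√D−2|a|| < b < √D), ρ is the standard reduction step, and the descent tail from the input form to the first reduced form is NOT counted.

D = 344, ⌊√D⌋ = 18
descent: ρ → (-5,18,1)  [lands on river]
river: ρ → (1,18,-5)
river: ρ → (-5,12,10)
river: ρ → (10,8,-7)
river: ρ → (-7,6,11)
river: ρ → (11,16,-2)
river: ρ → (-2,16,11)
river: ρ → (11,6,-7)
river: ρ → (-7,8,10)
river: ρ → (10,12,-5)
ρ-cycle length = 10 (tail of 1 descent step not counted)

10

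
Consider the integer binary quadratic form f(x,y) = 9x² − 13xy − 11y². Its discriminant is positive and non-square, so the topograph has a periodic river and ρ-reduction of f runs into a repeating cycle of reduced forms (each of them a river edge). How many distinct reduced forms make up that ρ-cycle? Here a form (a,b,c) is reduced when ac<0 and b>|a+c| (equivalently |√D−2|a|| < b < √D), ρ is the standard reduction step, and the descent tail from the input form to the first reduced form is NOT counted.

D = 565, ⌊√D⌋ = 23
descent: ρ → (-11,13,9)  [lands on river]
river: ρ → (9,23,-1)
river: ρ → (-1,23,9)
river: ρ → (9,13,-11)
river: ρ → (-11,9,11)
river: ρ → (11,13,-9)
river: ρ → (-9,23,1)
river: ρ → (1,23,-9)
river: ρ → (-9,13,11)
river: ρ → (11,9,-11)
ρ-cycle length = 10 (tail of 1 descent step not counted)

10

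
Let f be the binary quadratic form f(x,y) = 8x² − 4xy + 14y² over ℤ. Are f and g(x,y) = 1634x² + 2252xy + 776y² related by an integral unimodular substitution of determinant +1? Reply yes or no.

D₁ = -432, D₂ = -432
f: reduced (well bottom): (8,-4,14) with a≤c, −a<b≤a
g: translate: b→-1016 (≡2252 mod 3268), so (1634,2252,776)→(1634,-1016,158)
g: flip: (1634,-1016,158)→(158,1016,1634)
g: translate: b→68 (≡1016 mod 316), so (158,1016,1634)→(158,68,8)
g: flip: (158,68,8)→(8,-68,158)
g: translate: b→-4 (≡-68 mod 16), so (8,-68,158)→(8,-4,14)
g: reduced (well bottom): (8,-4,14) with a≤c, −a<b≤a
reduced forms (8, -4, 14) vs (8, -4, 14) ⇒ equivalent

yes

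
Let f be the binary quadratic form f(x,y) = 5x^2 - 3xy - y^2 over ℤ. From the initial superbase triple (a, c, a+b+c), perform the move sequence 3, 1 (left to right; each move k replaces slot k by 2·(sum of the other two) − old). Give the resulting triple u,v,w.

start (5,-1,1) = (f(1,0),f(0,1),f(1,1))
replace slot 3: 2·(5+(-1)) − 1 = 7 → (5,-1,7)
replace slot 1: 2·((-1)+7) − 5 = 7 → (7,-1,7)

7,-1,7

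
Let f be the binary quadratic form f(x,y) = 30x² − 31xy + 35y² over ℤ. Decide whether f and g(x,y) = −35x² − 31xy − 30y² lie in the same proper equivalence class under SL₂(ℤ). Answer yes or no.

D₁ = -3239, D₂ = -3239
f: translate: b→29 (≡-31 mod 60), so (30,-31,35)→(30,29,34)
f: reduced (well bottom): (30,29,34) with a≤c, −a<b≤a
g is negative-definite; reduce −g:
−g: flip: (35,31,30)→(30,-31,35)
−g: translate: b→29 (≡-31 mod 60), so (30,-31,35)→(30,29,34)
−g: reduced (well bottom): (30,29,34) with a≤c, −a<b≤a
flip sign back: reduced form of g is (-30,-29,-34)
reduced forms (30, 29, 34) vs (-30, -29, -34) ⇒ inequivalent

no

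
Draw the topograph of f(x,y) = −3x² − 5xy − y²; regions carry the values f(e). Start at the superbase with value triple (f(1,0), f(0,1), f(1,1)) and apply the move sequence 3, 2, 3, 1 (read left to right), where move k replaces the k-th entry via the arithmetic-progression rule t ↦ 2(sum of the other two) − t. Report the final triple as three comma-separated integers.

start (-3,-1,-9) = (f(1,0),f(0,1),f(1,1))
replace slot 3: 2·((-3)+(-1)) − (-9) = 1 → (-3,-1,1)
replace slot 2: 2·((-3)+1) − (-1) = -3 → (-3,-3,1)
replace slot 3: 2·((-3)+(-3)) − 1 = -13 → (-3,-3,-13)
replace slot 1: 2·((-3)+(-13)) − (-3) = -29 → (-29,-3,-13)

-29,-3,-13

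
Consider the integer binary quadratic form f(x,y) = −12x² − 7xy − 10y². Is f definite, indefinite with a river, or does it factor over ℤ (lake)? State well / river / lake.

D = b²−4ac = (-7)² − 4·(-12)·(-10) = -431
D < 0 ⇒ definite ⇒ every region one sign ⇒ single well

well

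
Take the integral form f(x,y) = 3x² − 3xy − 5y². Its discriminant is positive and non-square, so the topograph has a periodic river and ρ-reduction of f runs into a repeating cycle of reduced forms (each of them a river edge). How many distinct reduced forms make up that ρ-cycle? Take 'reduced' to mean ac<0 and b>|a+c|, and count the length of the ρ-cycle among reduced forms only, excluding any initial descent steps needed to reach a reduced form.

D = 69, ⌊√D⌋ = 8
descent: ρ → (-5,3,3)  [lands on river]
river: ρ → (3,3,-5)
river: ρ → (-5,7,1)
river: ρ → (1,7,-5)
ρ-cycle length = 4 (tail of 1 descent step not counted)

4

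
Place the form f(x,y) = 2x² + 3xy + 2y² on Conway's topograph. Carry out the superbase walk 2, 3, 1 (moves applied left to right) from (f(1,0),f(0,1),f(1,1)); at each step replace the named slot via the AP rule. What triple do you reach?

start (2,2,7) = (f(1,0),f(0,1),f(1,1))
replace slot 2: 2·(2+7) − 2 = 16 → (2,16,7)
replace slot 3: 2·(2+16) − 7 = 29 → (2,16,29)
replace slot 1: 2·(16+29) − 2 = 88 → (88,16,29)

88,16,29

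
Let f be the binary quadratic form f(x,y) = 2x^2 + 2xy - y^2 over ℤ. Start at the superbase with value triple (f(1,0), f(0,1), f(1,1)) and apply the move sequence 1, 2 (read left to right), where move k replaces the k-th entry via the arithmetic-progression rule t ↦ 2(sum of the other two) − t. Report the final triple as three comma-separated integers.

start (2,-1,3) = (f(1,0),f(0,1),f(1,1))
replace slot 1: 2·((-1)+3) − 2 = 2 → (2,-1,3)
replace slot 2: 2·(2+3) − (-1) = 11 → (2,11,3)

2,11,3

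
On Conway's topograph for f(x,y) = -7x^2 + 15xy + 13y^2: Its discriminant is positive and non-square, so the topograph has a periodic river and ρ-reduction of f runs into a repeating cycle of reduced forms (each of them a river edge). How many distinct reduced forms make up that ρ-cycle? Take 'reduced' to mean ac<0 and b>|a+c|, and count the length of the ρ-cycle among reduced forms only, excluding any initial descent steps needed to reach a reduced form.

D = 589, ⌊√D⌋ = 24
river: ρ → (13,11,-9)
river: ρ → (-9,7,15)
river: ρ → (15,23,-1)
river: ρ → (-1,23,15)
river: ρ → (15,7,-9)
river: ρ → (-9,11,13)
river: ρ → (13,15,-7)
river: ρ → (-7,13,15)
river: ρ → (15,17,-5)
river: ρ → (-5,23,3)
river: ρ → (3,19,-19)
river: ρ → (-19,19,3)
river: ρ → (3,23,-5)
river: ρ → (-5,17,15)
river: ρ → (15,13,-7)
river: ρ → (-7,15,13)
ρ-cycle length = 16 (tail of 0 descent steps not counted)

16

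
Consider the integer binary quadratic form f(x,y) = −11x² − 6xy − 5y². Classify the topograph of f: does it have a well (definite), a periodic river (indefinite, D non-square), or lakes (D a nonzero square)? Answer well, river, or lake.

D = b²−4ac = (-6)² − 4·(-11)·(-5) = -184
D < 0 ⇒ definite ⇒ every region one sign ⇒ single well

well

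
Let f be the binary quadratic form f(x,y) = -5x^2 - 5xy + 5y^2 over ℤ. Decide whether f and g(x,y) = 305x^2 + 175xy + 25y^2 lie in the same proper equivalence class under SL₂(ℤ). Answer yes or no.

D₁ = 125, D₂ = 125
river cycle of f (length 2): (5, 5, -5), (-5, 5, 5)
river cycle of g (length 2): (5, 5, -5), (-5, 5, 5)
cycles coincide ⇒ equivalent

yes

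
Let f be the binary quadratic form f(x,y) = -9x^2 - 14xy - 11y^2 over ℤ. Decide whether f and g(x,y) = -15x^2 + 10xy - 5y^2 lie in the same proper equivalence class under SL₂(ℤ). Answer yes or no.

D₁ = -200, D₂ = -200
f is negative-definite; reduce −f:
−f: translate: b→-4 (≡14 mod 18), so (9,14,11)→(9,-4,6)
−f: flip: (9,-4,6)→(6,4,9)
−f: reduced (well bottom): (6,4,9) with a≤c, −a<b≤a
flip sign back: reduced form of f is (-6,-4,-9)
g is negative-definite; reduce −g:
−g: flip: (15,-10,5)→(5,10,15)
−g: translate: b→0 (≡10 mod 10), so (5,10,15)→(5,0,10)
−g: reduced (well bottom): (5,0,10) with a≤c, −a<b≤a
flip sign back: reduced form of g is (-5,0,-10)
reduced forms (-6, -4, -9) vs (-5, 0, -10) ⇒ inequivalent

no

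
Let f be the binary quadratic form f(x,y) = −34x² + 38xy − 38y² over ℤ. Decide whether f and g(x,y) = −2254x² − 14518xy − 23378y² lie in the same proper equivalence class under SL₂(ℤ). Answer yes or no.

D₁ = -3724, D₂ = -3724
f is negative-definite; reduce −f:
−f: translate: b→30 (≡-38 mod 68), so (34,-38,38)→(34,30,34)
−f: reduced (well bottom): (34,30,34) with a≤c, −a<b≤a
flip sign back: reduced form of f is (-34,-30,-34)
g is negative-definite; reduce −g:
−g: translate: b→994 (≡14518 mod 4508), so (2254,14518,23378)→(2254,994,110)
−g: flip: (2254,994,110)→(110,-994,2254)
−g: translate: b→106 (≡-994 mod 220), so (110,-994,2254)→(110,106,34)
−g: flip: (110,106,34)→(34,-106,110)
−g: translate: b→30 (≡-106 mod 68), so (34,-106,110)→(34,30,34)
−g: reduced (well bottom): (34,30,34) with a≤c, −a<b≤a
flip sign back: reduced form of g is (-34,-30,-34)
reduced forms (-34, -30, -34) vs (-34, -30, -34) ⇒ equivalent

yes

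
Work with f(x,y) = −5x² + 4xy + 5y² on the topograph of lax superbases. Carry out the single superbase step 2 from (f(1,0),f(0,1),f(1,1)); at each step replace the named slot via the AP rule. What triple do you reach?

start (-5,5,4) = (f(1,0),f(0,1),f(1,1))
replace slot 2: 2·((-5)+4) − 5 = -7 → (-5,-7,4)

-5,-7,4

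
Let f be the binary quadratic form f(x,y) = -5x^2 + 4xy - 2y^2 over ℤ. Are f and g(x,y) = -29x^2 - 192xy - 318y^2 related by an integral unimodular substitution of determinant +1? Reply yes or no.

D₁ = -24, D₂ = -24
f is negative-definite; reduce −f:
−f: flip: (5,-4,2)→(2,4,5)
−f: translate: b→0 (≡4 mod 4), so (2,4,5)→(2,0,3)
−f: reduced (well bottom): (2,0,3) with a≤c, −a<b≤a
flip sign back: reduced form of f is (-2,0,-3)
g is negative-definite; reduce −g:
−g: translate: b→18 (≡192 mod 58), so (29,192,318)→(29,18,3)
−g: flip: (29,18,3)→(3,-18,29)
−g: translate: b→0 (≡-18 mod 6), so (3,-18,29)→(3,0,2)
−g: flip: (3,0,2)→(2,0,3)
−g: reduced (well bottom): (2,0,3) with a≤c, −a<b≤a
flip sign back: reduced form of g is (-2,0,-3)
reduced forms (-2, 0, -3) vs (-2, 0, -3) ⇒ equivalent

yes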